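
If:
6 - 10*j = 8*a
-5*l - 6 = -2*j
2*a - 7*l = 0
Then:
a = -84/53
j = 99/53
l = -24/53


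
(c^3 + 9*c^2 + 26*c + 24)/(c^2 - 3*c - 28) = (c^2 + 5*c + 6)/(c - 7)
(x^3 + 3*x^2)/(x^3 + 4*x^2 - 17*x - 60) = x^2/(x^2 + x - 20)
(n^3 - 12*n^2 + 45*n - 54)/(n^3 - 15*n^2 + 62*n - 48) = (n^2 - 6*n + 9)/(n^2 - 9*n + 8)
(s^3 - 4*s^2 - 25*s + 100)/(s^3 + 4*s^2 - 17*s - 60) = (s - 5)/(s + 3)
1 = 1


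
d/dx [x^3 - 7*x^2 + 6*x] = 3*x^2 - 14*x + 6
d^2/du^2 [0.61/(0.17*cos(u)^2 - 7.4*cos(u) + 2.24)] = (-0.070516*(1 - cos(u)^2)^2 + 2.30214*cos(u)^3 - 32.509706*cos(u)^2 - 14.71564*cos(u) + 66.41314)/(0.17*cos(u)^2 - 7.4*cos(u) + 2.24)^3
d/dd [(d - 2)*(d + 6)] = 2*d + 4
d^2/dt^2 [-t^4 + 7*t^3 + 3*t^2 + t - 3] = -12*t^2 + 42*t + 6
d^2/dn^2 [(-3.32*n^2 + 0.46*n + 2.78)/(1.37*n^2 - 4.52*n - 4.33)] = (-39.390788*n^3 - 86.86074*n^2 - 86.916636*n + 4.076932)/(2.571353*n^6 - 25.450764*n^5 + 59.588013*n^4 + 68.533144*n^3 - 188.332917*n^2 - 254.235084*n - 81.182737)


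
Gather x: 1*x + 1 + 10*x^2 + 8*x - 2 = 10*x^2 + 9*x - 1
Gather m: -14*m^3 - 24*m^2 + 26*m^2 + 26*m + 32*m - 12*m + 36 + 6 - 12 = -14*m^3 + 2*m^2 + 46*m + 30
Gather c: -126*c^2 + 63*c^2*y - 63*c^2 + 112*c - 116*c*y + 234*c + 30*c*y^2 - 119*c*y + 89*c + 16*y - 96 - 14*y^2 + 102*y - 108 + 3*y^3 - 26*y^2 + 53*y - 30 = c^2*(63*y - 189) + c*(30*y^2 - 235*y + 435) + 3*y^3 - 40*y^2 + 171*y - 234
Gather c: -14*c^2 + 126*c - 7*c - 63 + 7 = -14*c^2 + 119*c - 56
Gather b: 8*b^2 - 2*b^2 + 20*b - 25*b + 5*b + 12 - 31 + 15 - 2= 6*b^2 - 6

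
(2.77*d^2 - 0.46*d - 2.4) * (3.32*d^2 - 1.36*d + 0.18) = 9.1964*d^4 - 5.2944*d^3 - 6.8438*d^2 + 3.1812*d - 0.432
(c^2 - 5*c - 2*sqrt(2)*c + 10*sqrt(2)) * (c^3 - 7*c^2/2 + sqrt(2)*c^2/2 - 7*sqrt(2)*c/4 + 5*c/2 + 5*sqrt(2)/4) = c^5 - 17*c^4/2 - 3*sqrt(2)*c^4/2 + 18*c^3 + 51*sqrt(2)*c^3/4 - 30*sqrt(2)*c^2 + 9*c^2/2 - 40*c + 75*sqrt(2)*c/4 + 25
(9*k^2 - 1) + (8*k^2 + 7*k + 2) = 17*k^2 + 7*k + 1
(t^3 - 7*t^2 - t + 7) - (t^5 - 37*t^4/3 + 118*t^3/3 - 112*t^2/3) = -t^5 + 37*t^4/3 - 115*t^3/3 + 91*t^2/3 - t + 7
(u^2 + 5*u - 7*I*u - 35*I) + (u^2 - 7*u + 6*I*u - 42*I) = 2*u^2 - 2*u - I*u - 77*I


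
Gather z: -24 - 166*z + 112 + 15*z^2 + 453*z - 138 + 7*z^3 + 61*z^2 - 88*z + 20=7*z^3 + 76*z^2 + 199*z - 30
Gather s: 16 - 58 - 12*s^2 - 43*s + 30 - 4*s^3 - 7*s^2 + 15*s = -4*s^3 - 19*s^2 - 28*s - 12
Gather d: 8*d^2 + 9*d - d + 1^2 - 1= 8*d^2 + 8*d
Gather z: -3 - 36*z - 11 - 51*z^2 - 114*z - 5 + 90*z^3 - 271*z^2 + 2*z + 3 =90*z^3 - 322*z^2 - 148*z - 16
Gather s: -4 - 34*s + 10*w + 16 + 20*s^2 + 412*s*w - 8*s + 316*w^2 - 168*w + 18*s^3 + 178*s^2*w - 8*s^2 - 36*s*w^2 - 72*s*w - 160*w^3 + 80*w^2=18*s^3 + s^2*(178*w + 12) + s*(-36*w^2 + 340*w - 42) - 160*w^3 + 396*w^2 - 158*w + 12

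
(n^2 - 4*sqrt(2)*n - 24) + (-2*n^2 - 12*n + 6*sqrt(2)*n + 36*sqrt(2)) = -n^2 - 12*n + 2*sqrt(2)*n - 24 + 36*sqrt(2)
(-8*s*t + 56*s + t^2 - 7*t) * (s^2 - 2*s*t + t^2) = -8*s^3*t + 56*s^3 + 17*s^2*t^2 - 119*s^2*t - 10*s*t^3 + 70*s*t^2 + t^4 - 7*t^3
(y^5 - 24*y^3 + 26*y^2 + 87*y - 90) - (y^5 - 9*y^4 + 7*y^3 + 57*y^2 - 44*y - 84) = 9*y^4 - 31*y^3 - 31*y^2 + 131*y - 6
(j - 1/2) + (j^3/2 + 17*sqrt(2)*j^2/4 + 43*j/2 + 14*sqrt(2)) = j^3/2 + 17*sqrt(2)*j^2/4 + 45*j/2 - 1/2 + 14*sqrt(2)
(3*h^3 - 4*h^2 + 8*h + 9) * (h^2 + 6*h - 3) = 3*h^5 + 14*h^4 - 25*h^3 + 69*h^2 + 30*h - 27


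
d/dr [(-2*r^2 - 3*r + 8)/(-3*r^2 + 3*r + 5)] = (-15*r^2 + 28*r - 39)/(9*r^4 - 18*r^3 - 21*r^2 + 30*r + 25)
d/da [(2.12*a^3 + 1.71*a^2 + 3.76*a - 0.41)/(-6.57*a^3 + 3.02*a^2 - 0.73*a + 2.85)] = (17.6371*a^4 + 46.3112*a^3 - 2.5586*a^2 + 12.2234*a + 10.4167)/(43.1649*a^6 - 39.6828*a^5 + 18.7126*a^4 - 41.8582*a^3 + 17.7469*a^2 - 4.161*a + 8.1225)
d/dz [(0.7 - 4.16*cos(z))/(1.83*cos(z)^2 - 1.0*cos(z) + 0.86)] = (-7.6128*cos(z)^2 + 2.562*cos(z) + 2.8776)*sin(z)/(3.3489*cos(z)^4 - 3.66*cos(z)^3 + 4.1476*cos(z)^2 - 1.72*cos(z) + 0.7396)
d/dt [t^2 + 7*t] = 2*t + 7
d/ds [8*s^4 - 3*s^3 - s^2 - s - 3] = 32*s^3 - 9*s^2 - 2*s - 1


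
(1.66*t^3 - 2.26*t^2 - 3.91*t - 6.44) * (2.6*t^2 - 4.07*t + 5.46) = 4.316*t^5 - 12.6322*t^4 + 8.0958*t^3 - 13.1699*t^2 + 4.8622*t - 35.1624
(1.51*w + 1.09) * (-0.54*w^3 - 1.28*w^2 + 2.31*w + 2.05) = -0.8154*w^4 - 2.5214*w^3 + 2.0929*w^2 + 5.6134*w + 2.2345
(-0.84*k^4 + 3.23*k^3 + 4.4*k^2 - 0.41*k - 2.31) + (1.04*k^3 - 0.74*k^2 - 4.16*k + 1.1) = -0.84*k^4 + 4.27*k^3 + 3.66*k^2 - 4.57*k - 1.21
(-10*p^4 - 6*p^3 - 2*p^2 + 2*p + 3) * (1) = -10*p^4 - 6*p^3 - 2*p^2 + 2*p + 3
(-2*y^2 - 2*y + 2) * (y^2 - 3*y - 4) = -2*y^4 + 4*y^3 + 16*y^2 + 2*y - 8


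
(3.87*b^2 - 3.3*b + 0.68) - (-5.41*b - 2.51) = 3.87*b^2 + 2.11*b + 3.19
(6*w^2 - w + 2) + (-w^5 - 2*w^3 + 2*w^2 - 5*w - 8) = -w^5 - 2*w^3 + 8*w^2 - 6*w - 6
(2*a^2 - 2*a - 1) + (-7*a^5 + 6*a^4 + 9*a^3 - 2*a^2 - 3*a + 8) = -7*a^5 + 6*a^4 + 9*a^3 - 5*a + 7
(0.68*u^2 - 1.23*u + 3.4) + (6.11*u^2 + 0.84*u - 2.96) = 6.79*u^2 - 0.39*u + 0.44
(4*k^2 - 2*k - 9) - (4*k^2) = -2*k - 9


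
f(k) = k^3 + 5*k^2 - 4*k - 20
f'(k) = 3*k^2 + 10*k - 4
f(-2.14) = 1.66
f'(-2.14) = -11.66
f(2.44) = 14.53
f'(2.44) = 38.26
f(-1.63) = -4.53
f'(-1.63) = -12.33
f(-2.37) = 4.25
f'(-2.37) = -10.85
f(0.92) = -18.67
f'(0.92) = 7.74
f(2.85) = 32.36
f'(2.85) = 48.87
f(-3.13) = 10.84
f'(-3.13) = -5.91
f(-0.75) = -14.61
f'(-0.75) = -9.81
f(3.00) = 40.00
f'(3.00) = 53.00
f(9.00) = 1078.00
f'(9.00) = 329.00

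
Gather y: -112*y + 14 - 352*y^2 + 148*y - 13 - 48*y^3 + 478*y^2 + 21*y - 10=-48*y^3 + 126*y^2 + 57*y - 9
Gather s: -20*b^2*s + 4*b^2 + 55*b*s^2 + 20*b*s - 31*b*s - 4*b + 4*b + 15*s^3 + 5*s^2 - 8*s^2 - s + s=4*b^2 + 15*s^3 + s^2*(55*b - 3) + s*(-20*b^2 - 11*b)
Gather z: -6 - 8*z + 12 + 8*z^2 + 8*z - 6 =8*z^2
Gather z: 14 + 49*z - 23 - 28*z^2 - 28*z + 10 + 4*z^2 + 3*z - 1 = -24*z^2 + 24*z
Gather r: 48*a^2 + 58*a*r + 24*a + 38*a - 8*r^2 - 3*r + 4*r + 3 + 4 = 48*a^2 + 62*a - 8*r^2 + r*(58*a + 1) + 7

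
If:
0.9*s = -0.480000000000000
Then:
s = -0.53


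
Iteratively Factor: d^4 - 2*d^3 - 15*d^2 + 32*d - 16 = (d - 1)*(d^3 - d^2 - 16*d + 16) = (d - 1)*(d + 4)*(d^2 - 5*d + 4) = (d - 1)^2*(d + 4)*(d - 4)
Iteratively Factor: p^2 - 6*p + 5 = (p - 1)*(p - 5)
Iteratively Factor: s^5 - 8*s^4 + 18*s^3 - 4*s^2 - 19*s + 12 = (s - 4)*(s^4 - 4*s^3 + 2*s^2 + 4*s - 3) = (s - 4)*(s + 1)*(s^3 - 5*s^2 + 7*s - 3) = (s - 4)*(s - 3)*(s + 1)*(s^2 - 2*s + 1) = (s - 4)*(s - 3)*(s - 1)*(s + 1)*(s - 1)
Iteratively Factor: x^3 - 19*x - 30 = (x + 2)*(x^2 - 2*x - 15) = (x + 2)*(x + 3)*(x - 5)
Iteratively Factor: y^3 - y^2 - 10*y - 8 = (y + 1)*(y^2 - 2*y - 8) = (y + 1)*(y + 2)*(y - 4)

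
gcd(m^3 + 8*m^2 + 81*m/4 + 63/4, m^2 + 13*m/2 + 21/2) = m^2 + 13*m/2 + 21/2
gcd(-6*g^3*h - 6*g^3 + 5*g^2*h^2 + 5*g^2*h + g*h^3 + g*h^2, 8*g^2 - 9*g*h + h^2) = g - h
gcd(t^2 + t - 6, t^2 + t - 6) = t^2 + t - 6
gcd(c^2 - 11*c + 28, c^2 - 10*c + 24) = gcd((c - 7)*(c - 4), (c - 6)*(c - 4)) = c - 4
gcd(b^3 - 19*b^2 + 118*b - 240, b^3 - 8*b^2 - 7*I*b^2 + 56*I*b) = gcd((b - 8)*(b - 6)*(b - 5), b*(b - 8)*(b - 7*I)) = b - 8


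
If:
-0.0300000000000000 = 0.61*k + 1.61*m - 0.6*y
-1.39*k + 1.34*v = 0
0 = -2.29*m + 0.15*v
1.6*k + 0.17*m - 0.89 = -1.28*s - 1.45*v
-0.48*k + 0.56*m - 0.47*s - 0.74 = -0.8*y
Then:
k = 0.62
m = 0.04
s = -0.81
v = 0.64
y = 0.79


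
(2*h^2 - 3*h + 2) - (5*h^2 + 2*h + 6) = -3*h^2 - 5*h - 4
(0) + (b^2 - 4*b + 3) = b^2 - 4*b + 3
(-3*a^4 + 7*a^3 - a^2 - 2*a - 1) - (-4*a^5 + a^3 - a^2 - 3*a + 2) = 4*a^5 - 3*a^4 + 6*a^3 + a - 3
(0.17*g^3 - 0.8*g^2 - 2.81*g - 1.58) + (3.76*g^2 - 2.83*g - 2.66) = 0.17*g^3 + 2.96*g^2 - 5.64*g - 4.24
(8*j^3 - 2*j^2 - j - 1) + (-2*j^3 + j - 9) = 6*j^3 - 2*j^2 - 10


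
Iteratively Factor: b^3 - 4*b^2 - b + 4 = (b - 1)*(b^2 - 3*b - 4) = (b - 1)*(b + 1)*(b - 4)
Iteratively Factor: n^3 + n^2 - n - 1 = (n - 1)*(n^2 + 2*n + 1) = (n - 1)*(n + 1)*(n + 1)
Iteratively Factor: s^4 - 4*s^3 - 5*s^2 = (s)*(s^3 - 4*s^2 - 5*s) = s*(s - 5)*(s^2 + s) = s*(s - 5)*(s + 1)*(s)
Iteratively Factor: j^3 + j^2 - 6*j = (j - 2)*(j^2 + 3*j) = (j - 2)*(j + 3)*(j)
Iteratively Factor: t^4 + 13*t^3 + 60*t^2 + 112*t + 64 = (t + 1)*(t^3 + 12*t^2 + 48*t + 64) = (t + 1)*(t + 4)*(t^2 + 8*t + 16) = (t + 1)*(t + 4)^2*(t + 4)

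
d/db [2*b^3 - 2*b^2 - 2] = 2*b*(3*b - 2)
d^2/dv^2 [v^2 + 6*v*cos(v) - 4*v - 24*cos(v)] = -6*v*cos(v) - 12*sin(v) + 24*cos(v) + 2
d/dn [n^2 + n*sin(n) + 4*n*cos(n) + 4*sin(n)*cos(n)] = -4*n*sin(n) + n*cos(n) + 2*n + sin(n) + 4*cos(n) + 4*cos(2*n)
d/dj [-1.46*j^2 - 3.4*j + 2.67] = -2.92*j - 3.4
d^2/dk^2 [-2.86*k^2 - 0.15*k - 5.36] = -5.72000000000000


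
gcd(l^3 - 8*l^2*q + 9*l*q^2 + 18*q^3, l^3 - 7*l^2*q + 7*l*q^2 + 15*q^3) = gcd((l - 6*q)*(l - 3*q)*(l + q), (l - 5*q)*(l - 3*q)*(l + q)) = -l^2 + 2*l*q + 3*q^2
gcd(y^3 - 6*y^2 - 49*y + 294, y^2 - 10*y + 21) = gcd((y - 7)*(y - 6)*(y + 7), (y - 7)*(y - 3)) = y - 7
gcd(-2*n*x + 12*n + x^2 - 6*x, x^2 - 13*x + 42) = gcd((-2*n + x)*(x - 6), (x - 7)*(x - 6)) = x - 6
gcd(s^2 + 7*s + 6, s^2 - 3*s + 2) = 1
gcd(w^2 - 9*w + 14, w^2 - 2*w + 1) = 1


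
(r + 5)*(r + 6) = r^2 + 11*r + 30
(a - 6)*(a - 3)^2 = a^3 - 12*a^2 + 45*a - 54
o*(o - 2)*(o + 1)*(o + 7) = o^4 + 6*o^3 - 9*o^2 - 14*o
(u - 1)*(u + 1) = u^2 - 1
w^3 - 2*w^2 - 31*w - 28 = (w - 7)*(w + 1)*(w + 4)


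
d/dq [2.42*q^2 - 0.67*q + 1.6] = 4.84*q - 0.67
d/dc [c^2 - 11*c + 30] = 2*c - 11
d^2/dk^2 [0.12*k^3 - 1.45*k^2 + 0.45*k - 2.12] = 0.72*k - 2.9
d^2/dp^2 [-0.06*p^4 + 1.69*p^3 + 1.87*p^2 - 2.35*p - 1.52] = -0.72*p^2 + 10.14*p + 3.74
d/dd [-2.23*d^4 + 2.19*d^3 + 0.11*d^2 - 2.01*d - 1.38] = -8.92*d^3 + 6.57*d^2 + 0.22*d - 2.01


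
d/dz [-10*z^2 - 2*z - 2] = -20*z - 2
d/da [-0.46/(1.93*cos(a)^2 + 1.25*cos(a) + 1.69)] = -(1.7756*cos(a) + 0.575)*sin(a)/(1.93*cos(a)^2 + 1.25*cos(a) + 1.69)^2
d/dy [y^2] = 2*y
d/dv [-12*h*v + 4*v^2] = -12*h + 8*v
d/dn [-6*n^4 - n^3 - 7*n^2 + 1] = n*(-24*n^2 - 3*n - 14)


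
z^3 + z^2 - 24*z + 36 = (z - 3)*(z - 2)*(z + 6)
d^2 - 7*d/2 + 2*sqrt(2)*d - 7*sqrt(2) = (d - 7/2)*(d + 2*sqrt(2))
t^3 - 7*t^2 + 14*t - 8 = (t - 4)*(t - 2)*(t - 1)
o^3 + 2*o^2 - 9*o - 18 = (o - 3)*(o + 2)*(o + 3)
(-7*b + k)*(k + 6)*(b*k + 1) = -7*b^2*k^2 - 42*b^2*k + b*k^3 + 6*b*k^2 - 7*b*k - 42*b + k^2 + 6*k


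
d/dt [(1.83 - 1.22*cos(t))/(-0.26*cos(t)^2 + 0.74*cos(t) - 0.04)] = (0.3172*cos(t)^2 - 0.9516*cos(t) + 1.3054)*sin(t)/(0.0676*cos(t)^4 - 0.3848*cos(t)^3 + 0.5684*cos(t)^2 - 0.0592*cos(t) + 0.0016)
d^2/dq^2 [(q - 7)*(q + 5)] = 2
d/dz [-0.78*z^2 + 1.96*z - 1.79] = 1.96 - 1.56*z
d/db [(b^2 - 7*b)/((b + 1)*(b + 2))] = 2*(5*b^2 + 2*b - 7)/(b^4 + 6*b^3 + 13*b^2 + 12*b + 4)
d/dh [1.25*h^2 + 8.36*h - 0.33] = 2.5*h + 8.36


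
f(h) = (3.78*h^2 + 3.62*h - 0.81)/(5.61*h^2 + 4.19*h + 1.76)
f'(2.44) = 0.02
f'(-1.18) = -1.07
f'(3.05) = 0.01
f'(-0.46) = -1.43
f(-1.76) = 0.38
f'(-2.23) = -0.15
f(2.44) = 0.67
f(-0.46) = -1.64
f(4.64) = 0.69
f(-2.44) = 0.52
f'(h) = (-11.22*h - 4.19)*(3.78*h^2 + 3.62*h - 0.81)/(5.61*h^2 + 4.19*h + 1.76)^2 + (7.56*h + 3.62)/(5.61*h^2 + 4.19*h + 1.76)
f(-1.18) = 0.04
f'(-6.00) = -0.01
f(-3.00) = 0.56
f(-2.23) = 0.49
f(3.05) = 0.68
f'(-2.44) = -0.11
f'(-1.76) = -0.31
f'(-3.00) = -0.06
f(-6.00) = 0.64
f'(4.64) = 0.00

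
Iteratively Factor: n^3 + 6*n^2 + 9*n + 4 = (n + 4)*(n^2 + 2*n + 1) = (n + 1)*(n + 4)*(n + 1)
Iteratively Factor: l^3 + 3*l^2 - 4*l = (l)*(l^2 + 3*l - 4) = l*(l + 4)*(l - 1)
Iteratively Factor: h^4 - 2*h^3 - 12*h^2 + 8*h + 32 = (h + 2)*(h^3 - 4*h^2 - 4*h + 16) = (h + 2)^2*(h^2 - 6*h + 8) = (h - 2)*(h + 2)^2*(h - 4)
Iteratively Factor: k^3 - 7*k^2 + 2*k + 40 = (k + 2)*(k^2 - 9*k + 20) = (k - 4)*(k + 2)*(k - 5)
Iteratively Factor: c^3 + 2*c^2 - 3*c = (c + 3)*(c^2 - c) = (c - 1)*(c + 3)*(c)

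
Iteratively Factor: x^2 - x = (x)*(x - 1)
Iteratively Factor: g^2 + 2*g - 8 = (g - 2)*(g + 4)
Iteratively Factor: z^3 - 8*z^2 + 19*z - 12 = (z - 4)*(z^2 - 4*z + 3) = (z - 4)*(z - 1)*(z - 3)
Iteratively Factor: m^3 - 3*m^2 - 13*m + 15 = (m - 5)*(m^2 + 2*m - 3) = (m - 5)*(m + 3)*(m - 1)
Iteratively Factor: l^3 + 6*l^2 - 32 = (l - 2)*(l^2 + 8*l + 16) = (l - 2)*(l + 4)*(l + 4)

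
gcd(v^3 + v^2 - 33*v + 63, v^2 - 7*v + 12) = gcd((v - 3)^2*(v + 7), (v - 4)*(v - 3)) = v - 3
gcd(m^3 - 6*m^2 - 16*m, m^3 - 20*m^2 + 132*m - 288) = m - 8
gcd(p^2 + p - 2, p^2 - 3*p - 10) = p + 2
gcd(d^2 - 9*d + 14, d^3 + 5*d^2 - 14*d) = d - 2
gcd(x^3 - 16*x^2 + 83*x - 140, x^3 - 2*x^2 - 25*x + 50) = x - 5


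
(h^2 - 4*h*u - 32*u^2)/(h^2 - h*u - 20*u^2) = (-h + 8*u)/(-h + 5*u)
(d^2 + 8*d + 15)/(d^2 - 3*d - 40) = (d + 3)/(d - 8)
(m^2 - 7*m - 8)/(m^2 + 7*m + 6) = (m - 8)/(m + 6)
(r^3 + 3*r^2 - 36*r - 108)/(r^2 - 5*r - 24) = (r^2 - 36)/(r - 8)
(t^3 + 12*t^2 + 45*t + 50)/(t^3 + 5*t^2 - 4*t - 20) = (t + 5)/(t - 2)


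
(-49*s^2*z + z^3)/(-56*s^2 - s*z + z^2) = z*(-7*s + z)/(-8*s + z)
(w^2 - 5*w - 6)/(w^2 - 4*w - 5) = (w - 6)/(w - 5)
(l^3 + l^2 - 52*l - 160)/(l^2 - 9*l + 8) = (l^2 + 9*l + 20)/(l - 1)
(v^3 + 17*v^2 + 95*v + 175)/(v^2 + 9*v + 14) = (v^2 + 10*v + 25)/(v + 2)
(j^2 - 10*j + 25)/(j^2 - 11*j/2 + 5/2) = 2*(j - 5)/(2*j - 1)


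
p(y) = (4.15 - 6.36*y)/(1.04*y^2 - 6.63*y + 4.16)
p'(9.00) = 0.56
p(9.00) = -1.85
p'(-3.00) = 0.08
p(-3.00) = 0.70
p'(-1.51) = 0.11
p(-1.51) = 0.83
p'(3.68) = 1.55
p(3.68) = 3.13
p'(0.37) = -0.36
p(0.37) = 0.97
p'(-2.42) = 0.09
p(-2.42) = 0.74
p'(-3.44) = 0.07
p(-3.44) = 0.66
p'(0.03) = 0.05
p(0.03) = 1.00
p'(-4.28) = 0.06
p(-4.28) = 0.61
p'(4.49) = 4.44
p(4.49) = 5.26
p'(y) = (4.15 - 6.36*y)*(6.63 - 2.08*y)/(1.04*y^2 - 6.63*y + 4.16)^2 - 6.36/(1.04*y^2 - 6.63*y + 4.16)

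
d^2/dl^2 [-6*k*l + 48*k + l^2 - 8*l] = 2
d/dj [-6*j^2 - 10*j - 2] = -12*j - 10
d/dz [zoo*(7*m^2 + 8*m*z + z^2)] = zoo*(m + z)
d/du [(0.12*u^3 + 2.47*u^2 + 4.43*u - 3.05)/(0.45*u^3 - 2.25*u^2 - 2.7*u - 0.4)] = (-1.3815*u^4 - 4.635*u^3 + 7.272*u^2 - 15.701*u - 10.007)/(0.2025*u^6 - 2.025*u^5 + 2.6325*u^4 + 11.79*u^3 + 9.09*u^2 + 2.16*u + 0.16)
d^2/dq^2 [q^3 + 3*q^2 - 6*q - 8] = 6*q + 6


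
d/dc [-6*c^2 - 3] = -12*c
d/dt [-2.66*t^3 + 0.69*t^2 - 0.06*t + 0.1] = -7.98*t^2 + 1.38*t - 0.06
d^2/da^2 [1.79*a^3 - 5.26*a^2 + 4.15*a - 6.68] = 10.74*a - 10.52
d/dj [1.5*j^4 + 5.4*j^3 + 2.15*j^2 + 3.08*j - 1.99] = 6.0*j^3 + 16.2*j^2 + 4.3*j + 3.08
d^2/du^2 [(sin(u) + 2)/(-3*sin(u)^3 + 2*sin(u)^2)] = 2*(18*sin(u) + 72 - 91/sin(u) - 74/sin(u)^2 + 92/sin(u)^3 - 24/sin(u)^4)/(3*sin(u) - 2)^3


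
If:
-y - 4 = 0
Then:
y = -4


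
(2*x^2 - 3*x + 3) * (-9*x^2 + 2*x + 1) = -18*x^4 + 31*x^3 - 31*x^2 + 3*x + 3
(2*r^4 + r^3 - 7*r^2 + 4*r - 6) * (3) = 6*r^4 + 3*r^3 - 21*r^2 + 12*r - 18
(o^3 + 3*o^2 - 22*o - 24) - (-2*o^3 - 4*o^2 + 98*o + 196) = 3*o^3 + 7*o^2 - 120*o - 220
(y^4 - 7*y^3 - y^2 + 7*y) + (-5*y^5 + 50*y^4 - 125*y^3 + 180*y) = -5*y^5 + 51*y^4 - 132*y^3 - y^2 + 187*y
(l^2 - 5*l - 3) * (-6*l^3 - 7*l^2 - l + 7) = -6*l^5 + 23*l^4 + 52*l^3 + 33*l^2 - 32*l - 21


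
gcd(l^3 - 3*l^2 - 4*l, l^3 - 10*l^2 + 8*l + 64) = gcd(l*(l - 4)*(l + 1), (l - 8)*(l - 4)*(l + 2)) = l - 4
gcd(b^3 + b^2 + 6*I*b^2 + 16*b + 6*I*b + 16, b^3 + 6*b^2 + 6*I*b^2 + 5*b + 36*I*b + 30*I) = b + 1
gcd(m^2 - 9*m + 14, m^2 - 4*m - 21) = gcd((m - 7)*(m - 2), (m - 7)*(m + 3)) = m - 7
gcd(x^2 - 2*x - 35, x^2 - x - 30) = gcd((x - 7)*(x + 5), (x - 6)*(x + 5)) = x + 5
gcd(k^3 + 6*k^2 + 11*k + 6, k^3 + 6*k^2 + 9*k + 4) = k + 1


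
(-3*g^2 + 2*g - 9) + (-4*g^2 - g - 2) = -7*g^2 + g - 11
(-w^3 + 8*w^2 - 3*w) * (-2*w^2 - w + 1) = 2*w^5 - 15*w^4 - 3*w^3 + 11*w^2 - 3*w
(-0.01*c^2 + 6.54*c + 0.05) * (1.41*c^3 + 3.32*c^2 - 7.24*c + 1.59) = -0.0141*c^5 + 9.1882*c^4 + 21.8557*c^3 - 47.1995*c^2 + 10.0366*c + 0.0795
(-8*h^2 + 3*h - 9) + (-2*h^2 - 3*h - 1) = -10*h^2 - 10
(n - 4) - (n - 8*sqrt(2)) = -4 + 8*sqrt(2)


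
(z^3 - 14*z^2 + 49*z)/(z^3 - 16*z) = (z^2 - 14*z + 49)/(z^2 - 16)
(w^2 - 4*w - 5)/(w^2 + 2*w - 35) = (w + 1)/(w + 7)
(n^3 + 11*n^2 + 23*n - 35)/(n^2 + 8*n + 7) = (n^2 + 4*n - 5)/(n + 1)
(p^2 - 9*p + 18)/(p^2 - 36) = (p - 3)/(p + 6)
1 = 1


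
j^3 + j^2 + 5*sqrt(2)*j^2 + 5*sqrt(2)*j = j*(j + 1)*(j + 5*sqrt(2))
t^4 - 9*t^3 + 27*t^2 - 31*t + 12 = (t - 4)*(t - 3)*(t - 1)^2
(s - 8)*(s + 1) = s^2 - 7*s - 8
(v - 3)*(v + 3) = v^2 - 9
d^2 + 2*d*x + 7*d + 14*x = (d + 7)*(d + 2*x)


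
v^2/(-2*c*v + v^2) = v/(-2*c + v)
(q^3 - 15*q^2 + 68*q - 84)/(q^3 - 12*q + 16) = (q^2 - 13*q + 42)/(q^2 + 2*q - 8)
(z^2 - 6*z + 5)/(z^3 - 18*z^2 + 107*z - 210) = (z - 1)/(z^2 - 13*z + 42)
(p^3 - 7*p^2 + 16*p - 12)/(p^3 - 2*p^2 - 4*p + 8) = (p - 3)/(p + 2)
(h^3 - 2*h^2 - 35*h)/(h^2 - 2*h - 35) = h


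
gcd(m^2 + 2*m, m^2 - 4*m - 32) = 1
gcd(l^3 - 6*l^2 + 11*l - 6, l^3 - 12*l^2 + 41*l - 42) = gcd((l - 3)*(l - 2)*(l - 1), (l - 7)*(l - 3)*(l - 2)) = l^2 - 5*l + 6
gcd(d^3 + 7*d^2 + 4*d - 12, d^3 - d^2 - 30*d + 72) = d + 6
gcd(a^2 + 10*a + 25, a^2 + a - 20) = a + 5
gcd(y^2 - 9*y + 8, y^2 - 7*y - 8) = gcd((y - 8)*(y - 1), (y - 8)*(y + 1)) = y - 8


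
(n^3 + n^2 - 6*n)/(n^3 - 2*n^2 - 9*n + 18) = n/(n - 3)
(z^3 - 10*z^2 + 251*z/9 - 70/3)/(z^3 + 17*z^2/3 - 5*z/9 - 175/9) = (3*z^2 - 25*z + 42)/(3*z^2 + 22*z + 35)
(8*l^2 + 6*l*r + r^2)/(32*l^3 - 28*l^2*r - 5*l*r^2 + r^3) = (2*l + r)/(8*l^2 - 9*l*r + r^2)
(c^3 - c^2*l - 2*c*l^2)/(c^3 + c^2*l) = (c - 2*l)/c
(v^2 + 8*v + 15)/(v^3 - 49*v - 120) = 1/(v - 8)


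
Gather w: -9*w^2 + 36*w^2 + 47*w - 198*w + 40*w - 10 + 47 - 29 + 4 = 27*w^2 - 111*w + 12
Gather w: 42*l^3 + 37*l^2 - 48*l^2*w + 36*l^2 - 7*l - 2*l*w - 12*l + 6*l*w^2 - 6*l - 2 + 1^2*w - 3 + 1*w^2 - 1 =42*l^3 + 73*l^2 - 25*l + w^2*(6*l + 1) + w*(-48*l^2 - 2*l + 1) - 6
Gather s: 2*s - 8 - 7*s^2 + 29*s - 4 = -7*s^2 + 31*s - 12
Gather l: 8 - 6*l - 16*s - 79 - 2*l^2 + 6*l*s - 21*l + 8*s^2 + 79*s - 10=-2*l^2 + l*(6*s - 27) + 8*s^2 + 63*s - 81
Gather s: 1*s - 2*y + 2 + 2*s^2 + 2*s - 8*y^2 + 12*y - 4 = 2*s^2 + 3*s - 8*y^2 + 10*y - 2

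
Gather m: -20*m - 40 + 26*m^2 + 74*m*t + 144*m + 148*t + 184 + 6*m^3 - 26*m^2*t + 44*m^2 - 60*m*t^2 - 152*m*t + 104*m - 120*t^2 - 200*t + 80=6*m^3 + m^2*(70 - 26*t) + m*(-60*t^2 - 78*t + 228) - 120*t^2 - 52*t + 224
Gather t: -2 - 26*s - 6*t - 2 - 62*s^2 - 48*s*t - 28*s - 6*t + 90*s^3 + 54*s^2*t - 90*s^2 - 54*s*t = 90*s^3 - 152*s^2 - 54*s + t*(54*s^2 - 102*s - 12) - 4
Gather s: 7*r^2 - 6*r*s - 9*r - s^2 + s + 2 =7*r^2 - 9*r - s^2 + s*(1 - 6*r) + 2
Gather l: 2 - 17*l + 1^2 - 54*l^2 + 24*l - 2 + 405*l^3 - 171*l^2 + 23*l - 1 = 405*l^3 - 225*l^2 + 30*l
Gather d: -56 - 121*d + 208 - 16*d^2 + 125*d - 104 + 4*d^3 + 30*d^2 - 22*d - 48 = 4*d^3 + 14*d^2 - 18*d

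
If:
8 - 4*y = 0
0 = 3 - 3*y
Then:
No Solution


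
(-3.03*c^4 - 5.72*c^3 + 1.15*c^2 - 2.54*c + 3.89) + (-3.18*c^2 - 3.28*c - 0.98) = -3.03*c^4 - 5.72*c^3 - 2.03*c^2 - 5.82*c + 2.91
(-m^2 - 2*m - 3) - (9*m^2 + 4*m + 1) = -10*m^2 - 6*m - 4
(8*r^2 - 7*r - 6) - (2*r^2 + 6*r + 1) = 6*r^2 - 13*r - 7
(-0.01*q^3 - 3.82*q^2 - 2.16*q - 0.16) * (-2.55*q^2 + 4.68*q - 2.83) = 0.0255*q^5 + 9.6942*q^4 - 12.3413*q^3 + 1.1098*q^2 + 5.364*q + 0.4528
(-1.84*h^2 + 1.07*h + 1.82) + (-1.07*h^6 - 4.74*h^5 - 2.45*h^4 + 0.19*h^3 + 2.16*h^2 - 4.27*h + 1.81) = -1.07*h^6 - 4.74*h^5 - 2.45*h^4 + 0.19*h^3 + 0.32*h^2 - 3.2*h + 3.63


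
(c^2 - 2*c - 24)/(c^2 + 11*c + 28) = (c - 6)/(c + 7)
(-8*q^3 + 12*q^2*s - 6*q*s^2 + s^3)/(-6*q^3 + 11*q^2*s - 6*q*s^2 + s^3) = (4*q^2 - 4*q*s + s^2)/(3*q^2 - 4*q*s + s^2)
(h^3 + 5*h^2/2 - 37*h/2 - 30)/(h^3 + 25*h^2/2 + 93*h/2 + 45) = (h - 4)/(h + 6)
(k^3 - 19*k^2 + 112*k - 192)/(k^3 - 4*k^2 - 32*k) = (k^2 - 11*k + 24)/(k*(k + 4))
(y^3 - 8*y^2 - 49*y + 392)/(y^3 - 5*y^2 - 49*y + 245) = (y - 8)/(y - 5)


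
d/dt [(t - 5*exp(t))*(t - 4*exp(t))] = -9*t*exp(t) + 2*t + 40*exp(2*t) - 9*exp(t)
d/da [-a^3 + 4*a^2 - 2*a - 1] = -3*a^2 + 8*a - 2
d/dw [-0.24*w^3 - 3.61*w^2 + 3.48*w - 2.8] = -0.72*w^2 - 7.22*w + 3.48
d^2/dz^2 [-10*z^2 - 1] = -20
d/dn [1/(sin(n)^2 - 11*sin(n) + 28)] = (11 - 2*sin(n))*cos(n)/(sin(n)^2 - 11*sin(n) + 28)^2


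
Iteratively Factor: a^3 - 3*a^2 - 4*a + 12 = (a - 3)*(a^2 - 4) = (a - 3)*(a + 2)*(a - 2)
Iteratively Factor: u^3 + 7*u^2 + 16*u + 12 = (u + 3)*(u^2 + 4*u + 4) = (u + 2)*(u + 3)*(u + 2)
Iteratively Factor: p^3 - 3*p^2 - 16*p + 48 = (p - 3)*(p^2 - 16) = (p - 3)*(p + 4)*(p - 4)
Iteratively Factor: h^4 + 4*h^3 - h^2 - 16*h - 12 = (h + 2)*(h^3 + 2*h^2 - 5*h - 6) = (h + 1)*(h + 2)*(h^2 + h - 6) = (h + 1)*(h + 2)*(h + 3)*(h - 2)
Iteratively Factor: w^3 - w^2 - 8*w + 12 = (w - 2)*(w^2 + w - 6) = (w - 2)*(w + 3)*(w - 2)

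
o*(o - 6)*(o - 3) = o^3 - 9*o^2 + 18*o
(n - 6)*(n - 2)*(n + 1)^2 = n^4 - 6*n^3 - 3*n^2 + 16*n + 12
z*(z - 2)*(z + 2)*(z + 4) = z^4 + 4*z^3 - 4*z^2 - 16*z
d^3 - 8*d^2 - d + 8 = (d - 8)*(d - 1)*(d + 1)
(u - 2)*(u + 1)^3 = u^4 + u^3 - 3*u^2 - 5*u - 2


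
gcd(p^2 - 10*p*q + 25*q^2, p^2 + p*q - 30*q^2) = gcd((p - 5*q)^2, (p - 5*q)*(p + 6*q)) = p - 5*q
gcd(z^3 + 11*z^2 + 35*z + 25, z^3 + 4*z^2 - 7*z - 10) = z^2 + 6*z + 5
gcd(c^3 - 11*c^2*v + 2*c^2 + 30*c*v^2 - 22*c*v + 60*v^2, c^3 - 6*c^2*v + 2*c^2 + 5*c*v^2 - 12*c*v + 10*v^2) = -c^2 + 5*c*v - 2*c + 10*v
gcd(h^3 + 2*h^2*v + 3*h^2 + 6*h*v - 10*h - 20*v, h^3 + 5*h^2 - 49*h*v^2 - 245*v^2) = h + 5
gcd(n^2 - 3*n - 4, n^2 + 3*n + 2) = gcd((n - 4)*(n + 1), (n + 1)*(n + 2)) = n + 1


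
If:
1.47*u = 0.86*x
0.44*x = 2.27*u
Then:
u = 0.00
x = 0.00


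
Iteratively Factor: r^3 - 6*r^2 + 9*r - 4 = (r - 4)*(r^2 - 2*r + 1) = (r - 4)*(r - 1)*(r - 1)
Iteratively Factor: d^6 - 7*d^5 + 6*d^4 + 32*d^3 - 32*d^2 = (d - 4)*(d^5 - 3*d^4 - 6*d^3 + 8*d^2) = d*(d - 4)*(d^4 - 3*d^3 - 6*d^2 + 8*d) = d^2*(d - 4)*(d^3 - 3*d^2 - 6*d + 8) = d^2*(d - 4)*(d + 2)*(d^2 - 5*d + 4) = d^2*(d - 4)^2*(d + 2)*(d - 1)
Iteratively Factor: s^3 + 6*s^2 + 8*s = (s + 4)*(s^2 + 2*s) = s*(s + 4)*(s + 2)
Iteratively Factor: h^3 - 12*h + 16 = (h - 2)*(h^2 + 2*h - 8) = (h - 2)^2*(h + 4)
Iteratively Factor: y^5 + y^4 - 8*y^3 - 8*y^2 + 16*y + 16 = (y - 2)*(y^4 + 3*y^3 - 2*y^2 - 12*y - 8) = (y - 2)^2*(y^3 + 5*y^2 + 8*y + 4) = (y - 2)^2*(y + 2)*(y^2 + 3*y + 2) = (y - 2)^2*(y + 1)*(y + 2)*(y + 2)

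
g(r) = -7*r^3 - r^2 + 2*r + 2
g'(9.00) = -1717.00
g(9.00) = -5164.00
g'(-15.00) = -4693.00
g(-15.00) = 23372.00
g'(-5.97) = -734.52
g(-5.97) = 1443.85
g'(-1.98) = -76.37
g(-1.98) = 48.46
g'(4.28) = -391.25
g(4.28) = -556.58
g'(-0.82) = -10.48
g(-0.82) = 3.55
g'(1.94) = -80.92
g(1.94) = -48.99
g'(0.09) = 1.65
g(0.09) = 2.17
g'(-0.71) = -7.17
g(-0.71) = 2.58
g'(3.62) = -280.43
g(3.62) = -335.93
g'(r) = -21*r^2 - 2*r + 2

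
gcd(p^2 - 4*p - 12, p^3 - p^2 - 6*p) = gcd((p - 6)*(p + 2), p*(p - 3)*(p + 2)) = p + 2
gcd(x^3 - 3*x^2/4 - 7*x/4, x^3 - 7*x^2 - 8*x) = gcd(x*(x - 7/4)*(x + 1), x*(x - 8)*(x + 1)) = x^2 + x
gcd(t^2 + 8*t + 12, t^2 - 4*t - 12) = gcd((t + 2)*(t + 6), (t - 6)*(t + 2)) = t + 2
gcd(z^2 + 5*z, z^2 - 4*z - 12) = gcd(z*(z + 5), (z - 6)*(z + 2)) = 1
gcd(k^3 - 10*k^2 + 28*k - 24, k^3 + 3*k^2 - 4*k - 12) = k - 2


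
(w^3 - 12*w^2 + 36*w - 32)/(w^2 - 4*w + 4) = w - 8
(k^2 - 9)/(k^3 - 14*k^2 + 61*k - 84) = (k + 3)/(k^2 - 11*k + 28)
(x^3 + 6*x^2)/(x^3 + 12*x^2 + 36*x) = x/(x + 6)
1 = 1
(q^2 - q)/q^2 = (q - 1)/q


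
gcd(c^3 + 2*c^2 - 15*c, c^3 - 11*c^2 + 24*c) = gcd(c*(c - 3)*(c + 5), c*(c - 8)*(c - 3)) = c^2 - 3*c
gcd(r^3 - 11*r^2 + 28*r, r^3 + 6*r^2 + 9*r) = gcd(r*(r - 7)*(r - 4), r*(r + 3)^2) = r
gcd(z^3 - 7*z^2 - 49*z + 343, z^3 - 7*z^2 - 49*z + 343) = z^3 - 7*z^2 - 49*z + 343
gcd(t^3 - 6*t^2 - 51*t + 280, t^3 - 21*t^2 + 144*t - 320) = t^2 - 13*t + 40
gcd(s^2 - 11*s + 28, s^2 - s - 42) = s - 7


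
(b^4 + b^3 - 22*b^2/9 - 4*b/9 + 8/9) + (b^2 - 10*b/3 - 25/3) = b^4 + b^3 - 13*b^2/9 - 34*b/9 - 67/9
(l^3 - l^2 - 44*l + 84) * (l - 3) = l^4 - 4*l^3 - 41*l^2 + 216*l - 252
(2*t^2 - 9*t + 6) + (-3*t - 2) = 2*t^2 - 12*t + 4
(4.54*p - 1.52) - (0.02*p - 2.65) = 4.52*p + 1.13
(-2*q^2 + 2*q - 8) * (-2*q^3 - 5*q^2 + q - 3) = 4*q^5 + 6*q^4 + 4*q^3 + 48*q^2 - 14*q + 24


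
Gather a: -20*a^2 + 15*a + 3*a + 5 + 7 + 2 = -20*a^2 + 18*a + 14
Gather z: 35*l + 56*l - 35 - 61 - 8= 91*l - 104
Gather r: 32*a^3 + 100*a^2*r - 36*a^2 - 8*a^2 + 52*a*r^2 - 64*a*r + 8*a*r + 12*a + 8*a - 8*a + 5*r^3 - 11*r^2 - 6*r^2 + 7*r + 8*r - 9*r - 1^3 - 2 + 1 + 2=32*a^3 - 44*a^2 + 12*a + 5*r^3 + r^2*(52*a - 17) + r*(100*a^2 - 56*a + 6)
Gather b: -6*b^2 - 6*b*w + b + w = -6*b^2 + b*(1 - 6*w) + w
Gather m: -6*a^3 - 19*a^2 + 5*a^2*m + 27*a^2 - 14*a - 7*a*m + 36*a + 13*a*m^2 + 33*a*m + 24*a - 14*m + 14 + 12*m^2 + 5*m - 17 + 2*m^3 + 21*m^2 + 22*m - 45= -6*a^3 + 8*a^2 + 46*a + 2*m^3 + m^2*(13*a + 33) + m*(5*a^2 + 26*a + 13) - 48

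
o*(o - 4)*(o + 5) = o^3 + o^2 - 20*o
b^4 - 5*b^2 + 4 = (b - 2)*(b - 1)*(b + 1)*(b + 2)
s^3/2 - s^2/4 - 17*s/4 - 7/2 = (s/2 + 1)*(s - 7/2)*(s + 1)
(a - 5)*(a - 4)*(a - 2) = a^3 - 11*a^2 + 38*a - 40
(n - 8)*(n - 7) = n^2 - 15*n + 56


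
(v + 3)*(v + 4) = v^2 + 7*v + 12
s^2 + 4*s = s*(s + 4)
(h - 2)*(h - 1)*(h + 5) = h^3 + 2*h^2 - 13*h + 10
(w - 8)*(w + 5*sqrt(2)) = w^2 - 8*w + 5*sqrt(2)*w - 40*sqrt(2)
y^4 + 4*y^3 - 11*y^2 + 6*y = y*(y - 1)^2*(y + 6)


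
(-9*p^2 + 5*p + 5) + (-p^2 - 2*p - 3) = -10*p^2 + 3*p + 2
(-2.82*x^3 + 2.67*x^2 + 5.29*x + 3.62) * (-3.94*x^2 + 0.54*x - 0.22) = 11.1108*x^5 - 12.0426*x^4 - 18.7804*x^3 - 11.9936*x^2 + 0.791*x - 0.7964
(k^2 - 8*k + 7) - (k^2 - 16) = 23 - 8*k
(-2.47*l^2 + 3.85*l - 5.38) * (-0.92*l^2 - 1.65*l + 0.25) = 2.2724*l^4 + 0.5335*l^3 - 2.0204*l^2 + 9.8395*l - 1.345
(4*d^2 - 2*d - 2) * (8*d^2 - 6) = 32*d^4 - 16*d^3 - 40*d^2 + 12*d + 12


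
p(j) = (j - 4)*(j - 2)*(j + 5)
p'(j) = (j - 4)*(j - 2) + (j - 4)*(j + 5) + (j - 2)*(j + 5)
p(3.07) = -8.03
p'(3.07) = 0.13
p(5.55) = 58.05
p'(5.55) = 59.31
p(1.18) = 14.29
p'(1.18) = -20.18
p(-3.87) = 52.20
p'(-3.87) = 30.67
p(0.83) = 21.62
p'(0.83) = -21.59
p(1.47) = 8.68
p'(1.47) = -18.46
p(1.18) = 14.29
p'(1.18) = -20.18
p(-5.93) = -73.23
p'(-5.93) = 95.35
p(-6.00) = -80.00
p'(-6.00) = 98.00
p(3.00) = -8.00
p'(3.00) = -1.00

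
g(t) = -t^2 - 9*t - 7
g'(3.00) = -15.00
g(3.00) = -43.00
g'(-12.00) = 15.00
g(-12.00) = -43.00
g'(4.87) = -18.74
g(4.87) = -74.55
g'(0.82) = -10.64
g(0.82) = -15.05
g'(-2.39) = -4.22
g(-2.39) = 8.80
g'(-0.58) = -7.84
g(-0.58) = -2.12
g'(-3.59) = -1.82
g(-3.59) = 12.42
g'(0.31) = -9.62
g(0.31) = -9.89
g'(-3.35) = -2.30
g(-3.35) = 11.93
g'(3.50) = -16.00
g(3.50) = -50.75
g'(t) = -2*t - 9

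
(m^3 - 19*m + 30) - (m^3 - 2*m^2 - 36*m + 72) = 2*m^2 + 17*m - 42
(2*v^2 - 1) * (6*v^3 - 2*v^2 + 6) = 12*v^5 - 4*v^4 - 6*v^3 + 14*v^2 - 6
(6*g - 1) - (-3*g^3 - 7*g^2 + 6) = 3*g^3 + 7*g^2 + 6*g - 7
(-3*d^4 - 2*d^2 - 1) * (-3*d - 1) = 9*d^5 + 3*d^4 + 6*d^3 + 2*d^2 + 3*d + 1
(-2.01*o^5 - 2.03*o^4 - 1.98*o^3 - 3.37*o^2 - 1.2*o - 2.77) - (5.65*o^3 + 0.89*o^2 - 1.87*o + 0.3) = -2.01*o^5 - 2.03*o^4 - 7.63*o^3 - 4.26*o^2 + 0.67*o - 3.07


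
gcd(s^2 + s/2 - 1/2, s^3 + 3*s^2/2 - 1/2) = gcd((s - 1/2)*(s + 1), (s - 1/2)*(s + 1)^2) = s^2 + s/2 - 1/2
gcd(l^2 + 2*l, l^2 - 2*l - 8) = l + 2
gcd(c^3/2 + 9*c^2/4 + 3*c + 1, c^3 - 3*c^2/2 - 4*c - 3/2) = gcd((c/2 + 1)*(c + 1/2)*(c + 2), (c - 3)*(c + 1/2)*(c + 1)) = c + 1/2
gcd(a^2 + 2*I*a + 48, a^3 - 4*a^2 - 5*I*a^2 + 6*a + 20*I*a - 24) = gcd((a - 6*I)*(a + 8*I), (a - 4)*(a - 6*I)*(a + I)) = a - 6*I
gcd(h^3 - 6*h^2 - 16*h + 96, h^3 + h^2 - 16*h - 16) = h^2 - 16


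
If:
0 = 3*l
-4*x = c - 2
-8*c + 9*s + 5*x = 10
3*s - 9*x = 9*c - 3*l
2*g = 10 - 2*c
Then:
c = -6/11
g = 61/11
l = 0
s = 3/11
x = 7/11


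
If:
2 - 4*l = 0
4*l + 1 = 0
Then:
No Solution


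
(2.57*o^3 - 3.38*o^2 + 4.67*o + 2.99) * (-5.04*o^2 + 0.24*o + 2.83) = -12.9528*o^5 + 17.652*o^4 - 17.0749*o^3 - 23.5142*o^2 + 13.9337*o + 8.4617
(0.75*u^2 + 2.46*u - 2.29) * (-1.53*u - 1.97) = -1.1475*u^3 - 5.2413*u^2 - 1.3425*u + 4.5113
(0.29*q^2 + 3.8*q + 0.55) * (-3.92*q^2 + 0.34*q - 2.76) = -1.1368*q^4 - 14.7974*q^3 - 1.6644*q^2 - 10.301*q - 1.518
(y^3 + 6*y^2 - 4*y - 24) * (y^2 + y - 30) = y^5 + 7*y^4 - 28*y^3 - 208*y^2 + 96*y + 720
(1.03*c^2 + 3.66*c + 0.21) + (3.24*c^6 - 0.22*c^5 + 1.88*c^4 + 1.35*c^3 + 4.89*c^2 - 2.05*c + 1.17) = 3.24*c^6 - 0.22*c^5 + 1.88*c^4 + 1.35*c^3 + 5.92*c^2 + 1.61*c + 1.38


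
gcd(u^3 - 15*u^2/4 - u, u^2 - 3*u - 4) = u - 4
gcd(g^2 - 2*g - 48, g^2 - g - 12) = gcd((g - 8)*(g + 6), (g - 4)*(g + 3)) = 1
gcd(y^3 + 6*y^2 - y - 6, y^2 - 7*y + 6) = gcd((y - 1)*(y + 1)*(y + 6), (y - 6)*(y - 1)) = y - 1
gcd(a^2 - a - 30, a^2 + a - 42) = a - 6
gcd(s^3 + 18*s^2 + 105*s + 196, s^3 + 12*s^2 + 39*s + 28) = s^2 + 11*s + 28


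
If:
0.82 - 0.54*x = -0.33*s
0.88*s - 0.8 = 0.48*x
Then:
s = 2.61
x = 3.11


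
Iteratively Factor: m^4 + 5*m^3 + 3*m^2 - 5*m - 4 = (m + 4)*(m^3 + m^2 - m - 1) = (m + 1)*(m + 4)*(m^2 - 1) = (m + 1)^2*(m + 4)*(m - 1)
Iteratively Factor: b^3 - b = (b - 1)*(b^2 + b) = b*(b - 1)*(b + 1)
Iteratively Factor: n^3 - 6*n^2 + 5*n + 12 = (n - 4)*(n^2 - 2*n - 3) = (n - 4)*(n - 3)*(n + 1)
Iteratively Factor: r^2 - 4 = (r + 2)*(r - 2)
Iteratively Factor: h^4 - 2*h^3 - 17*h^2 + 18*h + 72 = (h + 2)*(h^3 - 4*h^2 - 9*h + 36) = (h - 3)*(h + 2)*(h^2 - h - 12) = (h - 3)*(h + 2)*(h + 3)*(h - 4)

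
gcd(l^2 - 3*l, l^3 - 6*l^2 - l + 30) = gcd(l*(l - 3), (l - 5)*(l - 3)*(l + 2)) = l - 3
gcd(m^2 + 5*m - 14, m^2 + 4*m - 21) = m + 7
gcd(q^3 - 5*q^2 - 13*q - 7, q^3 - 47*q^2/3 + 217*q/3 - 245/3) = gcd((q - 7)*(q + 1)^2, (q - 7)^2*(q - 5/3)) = q - 7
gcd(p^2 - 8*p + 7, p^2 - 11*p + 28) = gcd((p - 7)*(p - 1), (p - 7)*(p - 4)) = p - 7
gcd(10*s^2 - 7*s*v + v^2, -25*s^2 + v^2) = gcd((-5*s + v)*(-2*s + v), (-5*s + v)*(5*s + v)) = 5*s - v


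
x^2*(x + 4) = x^3 + 4*x^2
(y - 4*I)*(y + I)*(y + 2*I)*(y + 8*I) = y^4 + 7*I*y^3 + 18*y^2 + 88*I*y - 64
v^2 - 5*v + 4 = (v - 4)*(v - 1)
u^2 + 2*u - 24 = (u - 4)*(u + 6)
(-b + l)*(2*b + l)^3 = -8*b^4 - 4*b^3*l + 6*b^2*l^2 + 5*b*l^3 + l^4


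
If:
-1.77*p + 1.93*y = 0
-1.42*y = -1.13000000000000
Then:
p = 0.87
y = 0.80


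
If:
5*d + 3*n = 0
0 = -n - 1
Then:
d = 3/5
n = -1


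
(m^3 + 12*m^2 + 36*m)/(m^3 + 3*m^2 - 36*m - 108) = m*(m + 6)/(m^2 - 3*m - 18)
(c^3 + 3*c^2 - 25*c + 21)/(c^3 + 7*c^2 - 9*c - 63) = (c - 1)/(c + 3)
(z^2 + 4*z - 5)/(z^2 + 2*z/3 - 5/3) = 3*(z + 5)/(3*z + 5)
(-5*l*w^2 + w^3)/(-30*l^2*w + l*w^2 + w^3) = w/(6*l + w)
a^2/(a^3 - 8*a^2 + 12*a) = a/(a^2 - 8*a + 12)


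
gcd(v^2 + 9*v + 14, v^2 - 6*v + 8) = 1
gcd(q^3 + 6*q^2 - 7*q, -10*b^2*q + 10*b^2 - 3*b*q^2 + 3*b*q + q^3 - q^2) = q - 1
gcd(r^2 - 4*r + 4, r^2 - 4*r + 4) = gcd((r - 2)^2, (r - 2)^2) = r^2 - 4*r + 4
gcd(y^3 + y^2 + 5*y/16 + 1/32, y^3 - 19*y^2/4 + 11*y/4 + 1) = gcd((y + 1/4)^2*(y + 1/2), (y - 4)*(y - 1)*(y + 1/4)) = y + 1/4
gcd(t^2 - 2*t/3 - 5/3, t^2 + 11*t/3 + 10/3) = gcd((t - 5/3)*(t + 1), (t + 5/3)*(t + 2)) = 1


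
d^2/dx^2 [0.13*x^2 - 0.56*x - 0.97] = 0.260000000000000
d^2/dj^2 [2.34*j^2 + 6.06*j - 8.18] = 4.68000000000000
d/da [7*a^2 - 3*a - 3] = 14*a - 3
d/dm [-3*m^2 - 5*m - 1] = -6*m - 5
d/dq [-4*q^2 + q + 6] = 1 - 8*q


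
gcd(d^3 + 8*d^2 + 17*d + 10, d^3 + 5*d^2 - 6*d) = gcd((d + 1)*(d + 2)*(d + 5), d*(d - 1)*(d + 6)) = 1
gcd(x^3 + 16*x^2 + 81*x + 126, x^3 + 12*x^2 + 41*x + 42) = x^2 + 10*x + 21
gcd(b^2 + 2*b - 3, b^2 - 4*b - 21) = b + 3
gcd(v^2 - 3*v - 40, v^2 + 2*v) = 1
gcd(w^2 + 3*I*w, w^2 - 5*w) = w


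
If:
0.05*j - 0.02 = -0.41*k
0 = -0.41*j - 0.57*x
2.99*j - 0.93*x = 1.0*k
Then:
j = 0.01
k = 0.05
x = -0.01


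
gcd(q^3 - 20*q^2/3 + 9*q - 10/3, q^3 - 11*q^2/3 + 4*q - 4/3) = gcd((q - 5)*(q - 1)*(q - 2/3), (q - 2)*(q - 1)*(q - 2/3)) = q^2 - 5*q/3 + 2/3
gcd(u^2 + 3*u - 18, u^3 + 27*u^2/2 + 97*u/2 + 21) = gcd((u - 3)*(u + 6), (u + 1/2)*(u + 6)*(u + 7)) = u + 6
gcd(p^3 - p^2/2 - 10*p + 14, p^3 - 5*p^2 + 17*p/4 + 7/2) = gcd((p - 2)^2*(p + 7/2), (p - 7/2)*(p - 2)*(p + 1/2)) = p - 2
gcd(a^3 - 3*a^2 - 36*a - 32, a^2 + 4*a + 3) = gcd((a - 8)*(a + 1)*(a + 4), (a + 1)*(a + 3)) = a + 1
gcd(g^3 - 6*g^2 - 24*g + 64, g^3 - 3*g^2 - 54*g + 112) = g^2 - 10*g + 16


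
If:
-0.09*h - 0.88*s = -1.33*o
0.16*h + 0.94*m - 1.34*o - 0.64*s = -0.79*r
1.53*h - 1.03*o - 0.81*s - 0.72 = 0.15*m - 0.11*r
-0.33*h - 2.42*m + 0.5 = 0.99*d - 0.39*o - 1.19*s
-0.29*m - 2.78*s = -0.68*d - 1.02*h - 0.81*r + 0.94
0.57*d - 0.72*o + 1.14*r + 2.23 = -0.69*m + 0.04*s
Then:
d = -0.51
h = -0.73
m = -0.29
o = -0.93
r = -2.16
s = -1.33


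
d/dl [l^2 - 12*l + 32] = 2*l - 12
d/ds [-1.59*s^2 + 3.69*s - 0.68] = 3.69 - 3.18*s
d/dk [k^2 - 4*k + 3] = 2*k - 4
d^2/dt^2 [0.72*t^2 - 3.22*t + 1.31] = 1.44000000000000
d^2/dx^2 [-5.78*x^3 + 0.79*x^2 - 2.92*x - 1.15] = 1.58 - 34.68*x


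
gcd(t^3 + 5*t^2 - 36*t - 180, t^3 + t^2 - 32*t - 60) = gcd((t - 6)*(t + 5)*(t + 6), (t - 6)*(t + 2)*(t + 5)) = t^2 - t - 30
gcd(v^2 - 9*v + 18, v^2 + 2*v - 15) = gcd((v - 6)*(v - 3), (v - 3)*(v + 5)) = v - 3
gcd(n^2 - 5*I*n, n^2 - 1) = 1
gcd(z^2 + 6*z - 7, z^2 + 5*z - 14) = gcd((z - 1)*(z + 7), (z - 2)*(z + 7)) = z + 7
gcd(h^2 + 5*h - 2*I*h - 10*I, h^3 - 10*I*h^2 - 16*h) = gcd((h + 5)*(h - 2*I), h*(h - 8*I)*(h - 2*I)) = h - 2*I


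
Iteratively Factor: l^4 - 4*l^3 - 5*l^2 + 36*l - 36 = (l - 3)*(l^3 - l^2 - 8*l + 12) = (l - 3)*(l - 2)*(l^2 + l - 6) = (l - 3)*(l - 2)*(l + 3)*(l - 2)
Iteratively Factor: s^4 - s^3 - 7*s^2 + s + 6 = (s + 2)*(s^3 - 3*s^2 - s + 3) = (s + 1)*(s + 2)*(s^2 - 4*s + 3) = (s - 3)*(s + 1)*(s + 2)*(s - 1)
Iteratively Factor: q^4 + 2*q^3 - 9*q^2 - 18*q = (q)*(q^3 + 2*q^2 - 9*q - 18) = q*(q + 3)*(q^2 - q - 6) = q*(q + 2)*(q + 3)*(q - 3)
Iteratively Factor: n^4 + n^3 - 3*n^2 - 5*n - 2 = (n + 1)*(n^3 - 3*n - 2) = (n + 1)^2*(n^2 - n - 2) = (n + 1)^3*(n - 2)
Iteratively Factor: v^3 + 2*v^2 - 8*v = (v)*(v^2 + 2*v - 8) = v*(v + 4)*(v - 2)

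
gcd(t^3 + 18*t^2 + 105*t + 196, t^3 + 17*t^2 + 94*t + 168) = t^2 + 11*t + 28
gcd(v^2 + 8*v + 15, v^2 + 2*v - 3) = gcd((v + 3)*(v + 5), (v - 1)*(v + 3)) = v + 3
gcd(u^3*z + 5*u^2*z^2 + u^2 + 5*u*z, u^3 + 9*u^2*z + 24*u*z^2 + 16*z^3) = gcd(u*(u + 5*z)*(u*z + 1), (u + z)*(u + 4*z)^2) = 1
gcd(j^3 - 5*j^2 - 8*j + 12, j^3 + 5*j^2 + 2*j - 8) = j^2 + j - 2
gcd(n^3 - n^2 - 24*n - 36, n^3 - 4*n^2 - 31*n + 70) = 1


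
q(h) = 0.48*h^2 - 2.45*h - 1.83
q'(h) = 0.96*h - 2.45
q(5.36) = -1.17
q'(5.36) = 2.70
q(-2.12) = 5.52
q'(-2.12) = -4.49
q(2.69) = -4.95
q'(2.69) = 0.13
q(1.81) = -4.69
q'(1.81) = -0.71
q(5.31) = -1.31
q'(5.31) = 2.65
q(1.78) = -4.67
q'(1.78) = -0.74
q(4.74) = -2.66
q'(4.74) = 2.10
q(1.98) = -4.80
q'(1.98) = -0.55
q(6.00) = 0.75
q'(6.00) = 3.31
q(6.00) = 0.75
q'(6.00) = 3.31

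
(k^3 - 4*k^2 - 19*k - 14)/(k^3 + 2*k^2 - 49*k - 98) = (k + 1)/(k + 7)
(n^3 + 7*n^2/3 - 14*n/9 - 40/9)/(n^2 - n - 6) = (n^2 + n/3 - 20/9)/(n - 3)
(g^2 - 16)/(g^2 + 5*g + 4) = (g - 4)/(g + 1)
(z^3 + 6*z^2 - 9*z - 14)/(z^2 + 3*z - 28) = (z^2 - z - 2)/(z - 4)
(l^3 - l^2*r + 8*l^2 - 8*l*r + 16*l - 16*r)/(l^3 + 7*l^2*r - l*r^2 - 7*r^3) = (l^2 + 8*l + 16)/(l^2 + 8*l*r + 7*r^2)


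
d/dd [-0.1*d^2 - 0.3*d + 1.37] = -0.2*d - 0.3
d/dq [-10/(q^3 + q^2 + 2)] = 10*q*(3*q + 2)/(q^3 + q^2 + 2)^2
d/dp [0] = 0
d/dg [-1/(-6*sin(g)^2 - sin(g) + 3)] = -(12*sin(g) + 1)*cos(g)/(sin(g) - 3*cos(2*g))^2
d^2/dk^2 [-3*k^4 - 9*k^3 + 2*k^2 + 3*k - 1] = -36*k^2 - 54*k + 4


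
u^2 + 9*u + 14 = (u + 2)*(u + 7)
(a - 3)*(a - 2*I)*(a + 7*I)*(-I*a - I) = -I*a^4 + 5*a^3 + 2*I*a^3 - 10*a^2 - 11*I*a^2 - 15*a + 28*I*a + 42*I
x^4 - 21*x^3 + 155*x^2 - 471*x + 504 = (x - 8)*(x - 7)*(x - 3)^2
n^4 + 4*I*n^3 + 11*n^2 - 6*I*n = n*(n - I)^2*(n + 6*I)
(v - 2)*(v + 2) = v^2 - 4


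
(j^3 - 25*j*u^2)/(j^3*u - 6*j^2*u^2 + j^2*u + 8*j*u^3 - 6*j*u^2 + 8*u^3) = j*(j^2 - 25*u^2)/(u*(j^3 - 6*j^2*u + j^2 + 8*j*u^2 - 6*j*u + 8*u^2))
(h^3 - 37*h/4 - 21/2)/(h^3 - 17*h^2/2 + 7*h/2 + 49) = (h + 3/2)/(h - 7)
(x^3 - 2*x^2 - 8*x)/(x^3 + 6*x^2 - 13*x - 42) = x*(x - 4)/(x^2 + 4*x - 21)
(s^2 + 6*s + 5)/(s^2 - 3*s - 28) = (s^2 + 6*s + 5)/(s^2 - 3*s - 28)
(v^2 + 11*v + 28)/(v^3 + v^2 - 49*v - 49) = (v + 4)/(v^2 - 6*v - 7)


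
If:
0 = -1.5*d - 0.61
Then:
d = -0.41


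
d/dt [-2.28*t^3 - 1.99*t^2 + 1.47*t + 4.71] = -6.84*t^2 - 3.98*t + 1.47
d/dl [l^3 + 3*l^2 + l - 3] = 3*l^2 + 6*l + 1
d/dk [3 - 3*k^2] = -6*k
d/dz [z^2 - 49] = 2*z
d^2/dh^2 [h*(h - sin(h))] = h*sin(h) - 2*cos(h) + 2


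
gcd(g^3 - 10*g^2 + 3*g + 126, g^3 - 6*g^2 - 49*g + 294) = g^2 - 13*g + 42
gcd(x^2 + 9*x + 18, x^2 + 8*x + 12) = x + 6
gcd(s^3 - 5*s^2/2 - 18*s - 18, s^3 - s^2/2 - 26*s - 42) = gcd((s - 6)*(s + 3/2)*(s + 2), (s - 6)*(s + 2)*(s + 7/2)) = s^2 - 4*s - 12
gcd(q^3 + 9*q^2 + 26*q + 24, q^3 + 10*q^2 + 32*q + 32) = q^2 + 6*q + 8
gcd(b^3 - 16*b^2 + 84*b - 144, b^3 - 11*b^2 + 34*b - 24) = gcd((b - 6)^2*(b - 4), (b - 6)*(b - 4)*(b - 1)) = b^2 - 10*b + 24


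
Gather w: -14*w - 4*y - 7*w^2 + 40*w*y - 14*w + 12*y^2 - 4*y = -7*w^2 + w*(40*y - 28) + 12*y^2 - 8*y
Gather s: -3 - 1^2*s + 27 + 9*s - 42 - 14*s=-6*s - 18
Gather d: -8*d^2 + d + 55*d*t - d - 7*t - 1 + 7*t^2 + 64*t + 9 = -8*d^2 + 55*d*t + 7*t^2 + 57*t + 8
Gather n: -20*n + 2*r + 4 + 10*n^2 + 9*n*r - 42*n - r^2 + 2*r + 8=10*n^2 + n*(9*r - 62) - r^2 + 4*r + 12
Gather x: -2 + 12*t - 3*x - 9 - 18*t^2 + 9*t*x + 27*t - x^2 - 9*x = -18*t^2 + 39*t - x^2 + x*(9*t - 12) - 11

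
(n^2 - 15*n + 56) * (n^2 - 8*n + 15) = n^4 - 23*n^3 + 191*n^2 - 673*n + 840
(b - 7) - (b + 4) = -11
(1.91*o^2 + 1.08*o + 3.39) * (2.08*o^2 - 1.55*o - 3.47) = 3.9728*o^4 - 0.7141*o^3 - 1.2505*o^2 - 9.0021*o - 11.7633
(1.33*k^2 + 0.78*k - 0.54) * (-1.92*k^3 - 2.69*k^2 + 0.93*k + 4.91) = -2.5536*k^5 - 5.0753*k^4 + 0.1755*k^3 + 8.7083*k^2 + 3.3276*k - 2.6514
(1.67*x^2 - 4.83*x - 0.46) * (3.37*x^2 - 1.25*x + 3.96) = 5.6279*x^4 - 18.3646*x^3 + 11.1005*x^2 - 18.5518*x - 1.8216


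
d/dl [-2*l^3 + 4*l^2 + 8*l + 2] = -6*l^2 + 8*l + 8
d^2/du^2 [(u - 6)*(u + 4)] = 2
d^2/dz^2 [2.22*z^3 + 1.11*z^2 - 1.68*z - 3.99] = 13.32*z + 2.22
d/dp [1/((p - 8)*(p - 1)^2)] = ((8 - p)*(p - 1) - 2*(p - 8)^2)/((p - 8)^3*(p - 1)^3)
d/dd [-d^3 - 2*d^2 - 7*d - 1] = -3*d^2 - 4*d - 7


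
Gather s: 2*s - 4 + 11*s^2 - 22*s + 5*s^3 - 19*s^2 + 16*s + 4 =5*s^3 - 8*s^2 - 4*s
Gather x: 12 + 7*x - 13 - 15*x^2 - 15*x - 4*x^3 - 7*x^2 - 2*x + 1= -4*x^3 - 22*x^2 - 10*x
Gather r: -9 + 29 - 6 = 14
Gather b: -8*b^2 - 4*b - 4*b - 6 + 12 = -8*b^2 - 8*b + 6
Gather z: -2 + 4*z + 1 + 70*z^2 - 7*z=70*z^2 - 3*z - 1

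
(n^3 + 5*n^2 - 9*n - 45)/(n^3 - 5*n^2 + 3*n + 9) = (n^2 + 8*n + 15)/(n^2 - 2*n - 3)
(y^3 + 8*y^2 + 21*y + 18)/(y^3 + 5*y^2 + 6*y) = (y + 3)/y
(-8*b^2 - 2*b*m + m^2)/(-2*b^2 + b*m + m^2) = (4*b - m)/(b - m)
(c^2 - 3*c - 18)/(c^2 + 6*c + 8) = (c^2 - 3*c - 18)/(c^2 + 6*c + 8)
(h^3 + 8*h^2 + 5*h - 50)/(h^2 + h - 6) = (h^2 + 10*h + 25)/(h + 3)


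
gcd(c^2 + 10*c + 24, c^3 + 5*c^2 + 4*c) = c + 4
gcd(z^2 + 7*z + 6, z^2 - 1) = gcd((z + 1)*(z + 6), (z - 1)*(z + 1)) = z + 1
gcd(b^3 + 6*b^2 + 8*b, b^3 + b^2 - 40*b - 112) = b + 4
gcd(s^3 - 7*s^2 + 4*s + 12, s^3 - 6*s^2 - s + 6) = s^2 - 5*s - 6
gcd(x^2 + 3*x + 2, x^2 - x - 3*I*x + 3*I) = 1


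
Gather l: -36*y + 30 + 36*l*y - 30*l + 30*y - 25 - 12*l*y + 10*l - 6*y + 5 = l*(24*y - 20) - 12*y + 10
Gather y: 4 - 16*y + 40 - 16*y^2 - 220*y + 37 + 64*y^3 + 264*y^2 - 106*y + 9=64*y^3 + 248*y^2 - 342*y + 90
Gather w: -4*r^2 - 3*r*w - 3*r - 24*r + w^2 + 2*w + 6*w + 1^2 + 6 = -4*r^2 - 27*r + w^2 + w*(8 - 3*r) + 7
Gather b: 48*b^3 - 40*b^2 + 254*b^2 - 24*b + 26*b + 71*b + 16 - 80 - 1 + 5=48*b^3 + 214*b^2 + 73*b - 60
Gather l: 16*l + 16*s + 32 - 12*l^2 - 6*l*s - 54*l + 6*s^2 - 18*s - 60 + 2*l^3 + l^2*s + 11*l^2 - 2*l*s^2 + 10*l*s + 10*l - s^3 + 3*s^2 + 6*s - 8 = 2*l^3 + l^2*(s - 1) + l*(-2*s^2 + 4*s - 28) - s^3 + 9*s^2 + 4*s - 36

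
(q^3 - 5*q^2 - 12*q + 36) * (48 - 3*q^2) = -3*q^5 + 15*q^4 + 84*q^3 - 348*q^2 - 576*q + 1728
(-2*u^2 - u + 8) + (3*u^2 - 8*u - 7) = u^2 - 9*u + 1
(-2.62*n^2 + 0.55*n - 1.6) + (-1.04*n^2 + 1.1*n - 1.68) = -3.66*n^2 + 1.65*n - 3.28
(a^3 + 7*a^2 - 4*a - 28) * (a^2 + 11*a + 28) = a^5 + 18*a^4 + 101*a^3 + 124*a^2 - 420*a - 784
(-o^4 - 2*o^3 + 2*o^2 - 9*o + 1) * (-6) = 6*o^4 + 12*o^3 - 12*o^2 + 54*o - 6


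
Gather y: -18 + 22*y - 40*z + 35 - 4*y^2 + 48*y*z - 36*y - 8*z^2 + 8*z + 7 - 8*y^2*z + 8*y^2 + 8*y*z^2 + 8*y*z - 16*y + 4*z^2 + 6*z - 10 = y^2*(4 - 8*z) + y*(8*z^2 + 56*z - 30) - 4*z^2 - 26*z + 14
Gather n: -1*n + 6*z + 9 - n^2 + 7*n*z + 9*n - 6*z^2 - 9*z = -n^2 + n*(7*z + 8) - 6*z^2 - 3*z + 9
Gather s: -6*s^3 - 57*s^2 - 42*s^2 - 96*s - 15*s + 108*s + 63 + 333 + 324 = -6*s^3 - 99*s^2 - 3*s + 720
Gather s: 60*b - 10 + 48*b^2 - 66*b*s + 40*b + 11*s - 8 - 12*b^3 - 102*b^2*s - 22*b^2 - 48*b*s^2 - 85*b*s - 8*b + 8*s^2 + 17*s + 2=-12*b^3 + 26*b^2 + 92*b + s^2*(8 - 48*b) + s*(-102*b^2 - 151*b + 28) - 16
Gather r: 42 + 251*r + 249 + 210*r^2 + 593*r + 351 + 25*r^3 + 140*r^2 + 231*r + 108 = 25*r^3 + 350*r^2 + 1075*r + 750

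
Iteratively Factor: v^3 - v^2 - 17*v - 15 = (v + 1)*(v^2 - 2*v - 15) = (v - 5)*(v + 1)*(v + 3)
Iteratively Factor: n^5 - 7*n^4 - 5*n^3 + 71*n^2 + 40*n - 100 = (n + 2)*(n^4 - 9*n^3 + 13*n^2 + 45*n - 50) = (n + 2)^2*(n^3 - 11*n^2 + 35*n - 25) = (n - 1)*(n + 2)^2*(n^2 - 10*n + 25) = (n - 5)*(n - 1)*(n + 2)^2*(n - 5)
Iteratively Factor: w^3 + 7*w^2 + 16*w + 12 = (w + 2)*(w^2 + 5*w + 6) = (w + 2)^2*(w + 3)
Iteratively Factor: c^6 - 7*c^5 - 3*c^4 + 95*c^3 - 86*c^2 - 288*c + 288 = (c + 3)*(c^5 - 10*c^4 + 27*c^3 + 14*c^2 - 128*c + 96) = (c - 1)*(c + 3)*(c^4 - 9*c^3 + 18*c^2 + 32*c - 96) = (c - 3)*(c - 1)*(c + 3)*(c^3 - 6*c^2 + 32) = (c - 4)*(c - 3)*(c - 1)*(c + 3)*(c^2 - 2*c - 8) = (c - 4)*(c - 3)*(c - 1)*(c + 2)*(c + 3)*(c - 4)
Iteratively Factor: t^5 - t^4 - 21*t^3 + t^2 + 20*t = (t)*(t^4 - t^3 - 21*t^2 + t + 20) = t*(t + 4)*(t^3 - 5*t^2 - t + 5) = t*(t - 1)*(t + 4)*(t^2 - 4*t - 5) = t*(t - 5)*(t - 1)*(t + 4)*(t + 1)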